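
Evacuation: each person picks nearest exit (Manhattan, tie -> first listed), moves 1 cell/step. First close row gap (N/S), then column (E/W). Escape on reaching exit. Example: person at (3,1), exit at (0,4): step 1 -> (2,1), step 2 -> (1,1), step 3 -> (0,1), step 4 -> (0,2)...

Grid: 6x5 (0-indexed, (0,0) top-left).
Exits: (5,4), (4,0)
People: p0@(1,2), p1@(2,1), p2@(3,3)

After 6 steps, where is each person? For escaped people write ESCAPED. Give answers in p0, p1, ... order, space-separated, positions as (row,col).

Step 1: p0:(1,2)->(2,2) | p1:(2,1)->(3,1) | p2:(3,3)->(4,3)
Step 2: p0:(2,2)->(3,2) | p1:(3,1)->(4,1) | p2:(4,3)->(5,3)
Step 3: p0:(3,2)->(4,2) | p1:(4,1)->(4,0)->EXIT | p2:(5,3)->(5,4)->EXIT
Step 4: p0:(4,2)->(4,1) | p1:escaped | p2:escaped
Step 5: p0:(4,1)->(4,0)->EXIT | p1:escaped | p2:escaped

ESCAPED ESCAPED ESCAPED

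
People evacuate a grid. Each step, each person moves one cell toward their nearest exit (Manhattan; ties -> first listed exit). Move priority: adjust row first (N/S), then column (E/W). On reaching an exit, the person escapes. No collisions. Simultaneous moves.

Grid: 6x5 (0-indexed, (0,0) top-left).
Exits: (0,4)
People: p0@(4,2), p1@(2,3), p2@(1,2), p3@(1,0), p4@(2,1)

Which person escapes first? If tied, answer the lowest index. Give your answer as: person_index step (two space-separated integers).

Answer: 1 3

Derivation:
Step 1: p0:(4,2)->(3,2) | p1:(2,3)->(1,3) | p2:(1,2)->(0,2) | p3:(1,0)->(0,0) | p4:(2,1)->(1,1)
Step 2: p0:(3,2)->(2,2) | p1:(1,3)->(0,3) | p2:(0,2)->(0,3) | p3:(0,0)->(0,1) | p4:(1,1)->(0,1)
Step 3: p0:(2,2)->(1,2) | p1:(0,3)->(0,4)->EXIT | p2:(0,3)->(0,4)->EXIT | p3:(0,1)->(0,2) | p4:(0,1)->(0,2)
Step 4: p0:(1,2)->(0,2) | p1:escaped | p2:escaped | p3:(0,2)->(0,3) | p4:(0,2)->(0,3)
Step 5: p0:(0,2)->(0,3) | p1:escaped | p2:escaped | p3:(0,3)->(0,4)->EXIT | p4:(0,3)->(0,4)->EXIT
Step 6: p0:(0,3)->(0,4)->EXIT | p1:escaped | p2:escaped | p3:escaped | p4:escaped
Exit steps: [6, 3, 3, 5, 5]
First to escape: p1 at step 3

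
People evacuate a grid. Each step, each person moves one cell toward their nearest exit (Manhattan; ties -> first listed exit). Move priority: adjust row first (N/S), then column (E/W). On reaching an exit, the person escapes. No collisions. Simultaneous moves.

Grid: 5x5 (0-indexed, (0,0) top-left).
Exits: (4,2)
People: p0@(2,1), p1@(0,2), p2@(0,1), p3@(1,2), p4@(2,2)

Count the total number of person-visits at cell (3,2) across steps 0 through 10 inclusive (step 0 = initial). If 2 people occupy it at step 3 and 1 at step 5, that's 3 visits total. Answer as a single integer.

Step 0: p0@(2,1) p1@(0,2) p2@(0,1) p3@(1,2) p4@(2,2) -> at (3,2): 0 [-], cum=0
Step 1: p0@(3,1) p1@(1,2) p2@(1,1) p3@(2,2) p4@(3,2) -> at (3,2): 1 [p4], cum=1
Step 2: p0@(4,1) p1@(2,2) p2@(2,1) p3@(3,2) p4@ESC -> at (3,2): 1 [p3], cum=2
Step 3: p0@ESC p1@(3,2) p2@(3,1) p3@ESC p4@ESC -> at (3,2): 1 [p1], cum=3
Step 4: p0@ESC p1@ESC p2@(4,1) p3@ESC p4@ESC -> at (3,2): 0 [-], cum=3
Step 5: p0@ESC p1@ESC p2@ESC p3@ESC p4@ESC -> at (3,2): 0 [-], cum=3
Total visits = 3

Answer: 3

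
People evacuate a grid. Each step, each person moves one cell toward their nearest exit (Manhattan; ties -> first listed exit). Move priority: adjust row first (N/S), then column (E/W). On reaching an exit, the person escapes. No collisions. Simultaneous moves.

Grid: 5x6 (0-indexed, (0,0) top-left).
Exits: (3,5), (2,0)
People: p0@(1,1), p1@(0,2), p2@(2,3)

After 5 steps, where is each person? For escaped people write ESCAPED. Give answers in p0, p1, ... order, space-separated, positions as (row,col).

Step 1: p0:(1,1)->(2,1) | p1:(0,2)->(1,2) | p2:(2,3)->(3,3)
Step 2: p0:(2,1)->(2,0)->EXIT | p1:(1,2)->(2,2) | p2:(3,3)->(3,4)
Step 3: p0:escaped | p1:(2,2)->(2,1) | p2:(3,4)->(3,5)->EXIT
Step 4: p0:escaped | p1:(2,1)->(2,0)->EXIT | p2:escaped

ESCAPED ESCAPED ESCAPED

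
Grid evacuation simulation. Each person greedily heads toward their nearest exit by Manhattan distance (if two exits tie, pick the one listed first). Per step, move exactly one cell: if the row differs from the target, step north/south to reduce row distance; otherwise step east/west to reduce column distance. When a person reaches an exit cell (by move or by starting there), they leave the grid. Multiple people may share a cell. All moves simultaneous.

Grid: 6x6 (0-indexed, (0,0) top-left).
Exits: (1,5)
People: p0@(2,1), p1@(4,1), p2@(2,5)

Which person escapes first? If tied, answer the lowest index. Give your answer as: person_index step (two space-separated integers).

Answer: 2 1

Derivation:
Step 1: p0:(2,1)->(1,1) | p1:(4,1)->(3,1) | p2:(2,5)->(1,5)->EXIT
Step 2: p0:(1,1)->(1,2) | p1:(3,1)->(2,1) | p2:escaped
Step 3: p0:(1,2)->(1,3) | p1:(2,1)->(1,1) | p2:escaped
Step 4: p0:(1,3)->(1,4) | p1:(1,1)->(1,2) | p2:escaped
Step 5: p0:(1,4)->(1,5)->EXIT | p1:(1,2)->(1,3) | p2:escaped
Step 6: p0:escaped | p1:(1,3)->(1,4) | p2:escaped
Step 7: p0:escaped | p1:(1,4)->(1,5)->EXIT | p2:escaped
Exit steps: [5, 7, 1]
First to escape: p2 at step 1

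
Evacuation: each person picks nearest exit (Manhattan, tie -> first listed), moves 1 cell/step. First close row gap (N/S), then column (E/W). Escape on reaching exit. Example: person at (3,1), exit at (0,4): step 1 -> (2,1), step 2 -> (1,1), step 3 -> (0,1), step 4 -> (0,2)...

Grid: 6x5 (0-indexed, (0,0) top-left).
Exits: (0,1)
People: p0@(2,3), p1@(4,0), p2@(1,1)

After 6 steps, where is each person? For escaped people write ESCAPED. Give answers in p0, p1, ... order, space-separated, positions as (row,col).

Step 1: p0:(2,3)->(1,3) | p1:(4,0)->(3,0) | p2:(1,1)->(0,1)->EXIT
Step 2: p0:(1,3)->(0,3) | p1:(3,0)->(2,0) | p2:escaped
Step 3: p0:(0,3)->(0,2) | p1:(2,0)->(1,0) | p2:escaped
Step 4: p0:(0,2)->(0,1)->EXIT | p1:(1,0)->(0,0) | p2:escaped
Step 5: p0:escaped | p1:(0,0)->(0,1)->EXIT | p2:escaped

ESCAPED ESCAPED ESCAPED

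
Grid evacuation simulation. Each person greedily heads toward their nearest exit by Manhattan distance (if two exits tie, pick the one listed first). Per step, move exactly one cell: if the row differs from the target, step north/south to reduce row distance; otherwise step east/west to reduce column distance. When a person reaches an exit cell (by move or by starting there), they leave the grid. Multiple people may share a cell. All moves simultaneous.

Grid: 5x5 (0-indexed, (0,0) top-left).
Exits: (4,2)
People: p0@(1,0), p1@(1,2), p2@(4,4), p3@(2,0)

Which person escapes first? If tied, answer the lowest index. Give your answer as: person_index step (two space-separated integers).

Answer: 2 2

Derivation:
Step 1: p0:(1,0)->(2,0) | p1:(1,2)->(2,2) | p2:(4,4)->(4,3) | p3:(2,0)->(3,0)
Step 2: p0:(2,0)->(3,0) | p1:(2,2)->(3,2) | p2:(4,3)->(4,2)->EXIT | p3:(3,0)->(4,0)
Step 3: p0:(3,0)->(4,0) | p1:(3,2)->(4,2)->EXIT | p2:escaped | p3:(4,0)->(4,1)
Step 4: p0:(4,0)->(4,1) | p1:escaped | p2:escaped | p3:(4,1)->(4,2)->EXIT
Step 5: p0:(4,1)->(4,2)->EXIT | p1:escaped | p2:escaped | p3:escaped
Exit steps: [5, 3, 2, 4]
First to escape: p2 at step 2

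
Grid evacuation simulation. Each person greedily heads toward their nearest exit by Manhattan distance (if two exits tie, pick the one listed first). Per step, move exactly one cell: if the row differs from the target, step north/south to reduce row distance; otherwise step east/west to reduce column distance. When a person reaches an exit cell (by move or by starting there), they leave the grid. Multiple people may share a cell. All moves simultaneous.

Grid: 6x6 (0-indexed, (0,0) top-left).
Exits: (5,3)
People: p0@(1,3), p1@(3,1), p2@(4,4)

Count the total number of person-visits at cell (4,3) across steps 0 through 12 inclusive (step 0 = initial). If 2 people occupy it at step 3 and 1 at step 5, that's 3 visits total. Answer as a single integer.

Step 0: p0@(1,3) p1@(3,1) p2@(4,4) -> at (4,3): 0 [-], cum=0
Step 1: p0@(2,3) p1@(4,1) p2@(5,4) -> at (4,3): 0 [-], cum=0
Step 2: p0@(3,3) p1@(5,1) p2@ESC -> at (4,3): 0 [-], cum=0
Step 3: p0@(4,3) p1@(5,2) p2@ESC -> at (4,3): 1 [p0], cum=1
Step 4: p0@ESC p1@ESC p2@ESC -> at (4,3): 0 [-], cum=1
Total visits = 1

Answer: 1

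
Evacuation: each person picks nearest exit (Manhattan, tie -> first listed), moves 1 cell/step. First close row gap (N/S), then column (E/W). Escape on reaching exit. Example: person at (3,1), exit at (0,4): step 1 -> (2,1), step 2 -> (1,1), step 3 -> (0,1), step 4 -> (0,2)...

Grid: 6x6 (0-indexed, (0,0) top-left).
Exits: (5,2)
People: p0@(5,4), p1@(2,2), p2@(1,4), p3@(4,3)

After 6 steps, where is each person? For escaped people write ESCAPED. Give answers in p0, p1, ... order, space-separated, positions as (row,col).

Step 1: p0:(5,4)->(5,3) | p1:(2,2)->(3,2) | p2:(1,4)->(2,4) | p3:(4,3)->(5,3)
Step 2: p0:(5,3)->(5,2)->EXIT | p1:(3,2)->(4,2) | p2:(2,4)->(3,4) | p3:(5,3)->(5,2)->EXIT
Step 3: p0:escaped | p1:(4,2)->(5,2)->EXIT | p2:(3,4)->(4,4) | p3:escaped
Step 4: p0:escaped | p1:escaped | p2:(4,4)->(5,4) | p3:escaped
Step 5: p0:escaped | p1:escaped | p2:(5,4)->(5,3) | p3:escaped
Step 6: p0:escaped | p1:escaped | p2:(5,3)->(5,2)->EXIT | p3:escaped

ESCAPED ESCAPED ESCAPED ESCAPED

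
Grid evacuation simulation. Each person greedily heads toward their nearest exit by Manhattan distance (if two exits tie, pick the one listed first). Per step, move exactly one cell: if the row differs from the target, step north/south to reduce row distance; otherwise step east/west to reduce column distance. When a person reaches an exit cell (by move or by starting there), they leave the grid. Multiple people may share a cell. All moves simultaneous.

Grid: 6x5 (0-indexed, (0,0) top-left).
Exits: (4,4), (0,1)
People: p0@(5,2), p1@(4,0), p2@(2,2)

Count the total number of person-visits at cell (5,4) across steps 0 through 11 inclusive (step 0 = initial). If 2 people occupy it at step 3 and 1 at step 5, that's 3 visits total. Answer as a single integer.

Step 0: p0@(5,2) p1@(4,0) p2@(2,2) -> at (5,4): 0 [-], cum=0
Step 1: p0@(4,2) p1@(4,1) p2@(1,2) -> at (5,4): 0 [-], cum=0
Step 2: p0@(4,3) p1@(4,2) p2@(0,2) -> at (5,4): 0 [-], cum=0
Step 3: p0@ESC p1@(4,3) p2@ESC -> at (5,4): 0 [-], cum=0
Step 4: p0@ESC p1@ESC p2@ESC -> at (5,4): 0 [-], cum=0
Total visits = 0

Answer: 0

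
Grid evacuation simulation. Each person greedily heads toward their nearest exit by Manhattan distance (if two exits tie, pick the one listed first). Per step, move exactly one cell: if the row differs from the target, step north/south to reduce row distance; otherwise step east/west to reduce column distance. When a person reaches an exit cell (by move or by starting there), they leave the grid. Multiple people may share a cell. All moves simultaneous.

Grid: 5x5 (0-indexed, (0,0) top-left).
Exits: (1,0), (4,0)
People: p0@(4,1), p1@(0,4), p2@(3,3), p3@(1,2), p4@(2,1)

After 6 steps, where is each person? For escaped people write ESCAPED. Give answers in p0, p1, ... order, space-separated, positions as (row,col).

Step 1: p0:(4,1)->(4,0)->EXIT | p1:(0,4)->(1,4) | p2:(3,3)->(4,3) | p3:(1,2)->(1,1) | p4:(2,1)->(1,1)
Step 2: p0:escaped | p1:(1,4)->(1,3) | p2:(4,3)->(4,2) | p3:(1,1)->(1,0)->EXIT | p4:(1,1)->(1,0)->EXIT
Step 3: p0:escaped | p1:(1,3)->(1,2) | p2:(4,2)->(4,1) | p3:escaped | p4:escaped
Step 4: p0:escaped | p1:(1,2)->(1,1) | p2:(4,1)->(4,0)->EXIT | p3:escaped | p4:escaped
Step 5: p0:escaped | p1:(1,1)->(1,0)->EXIT | p2:escaped | p3:escaped | p4:escaped

ESCAPED ESCAPED ESCAPED ESCAPED ESCAPED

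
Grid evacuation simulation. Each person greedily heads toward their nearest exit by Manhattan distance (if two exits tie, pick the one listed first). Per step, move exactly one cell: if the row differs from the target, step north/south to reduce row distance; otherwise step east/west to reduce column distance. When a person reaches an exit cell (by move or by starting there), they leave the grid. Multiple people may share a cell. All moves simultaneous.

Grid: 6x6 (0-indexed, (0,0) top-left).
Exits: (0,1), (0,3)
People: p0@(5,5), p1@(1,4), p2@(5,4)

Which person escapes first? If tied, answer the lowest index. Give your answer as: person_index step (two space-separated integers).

Answer: 1 2

Derivation:
Step 1: p0:(5,5)->(4,5) | p1:(1,4)->(0,4) | p2:(5,4)->(4,4)
Step 2: p0:(4,5)->(3,5) | p1:(0,4)->(0,3)->EXIT | p2:(4,4)->(3,4)
Step 3: p0:(3,5)->(2,5) | p1:escaped | p2:(3,4)->(2,4)
Step 4: p0:(2,5)->(1,5) | p1:escaped | p2:(2,4)->(1,4)
Step 5: p0:(1,5)->(0,5) | p1:escaped | p2:(1,4)->(0,4)
Step 6: p0:(0,5)->(0,4) | p1:escaped | p2:(0,4)->(0,3)->EXIT
Step 7: p0:(0,4)->(0,3)->EXIT | p1:escaped | p2:escaped
Exit steps: [7, 2, 6]
First to escape: p1 at step 2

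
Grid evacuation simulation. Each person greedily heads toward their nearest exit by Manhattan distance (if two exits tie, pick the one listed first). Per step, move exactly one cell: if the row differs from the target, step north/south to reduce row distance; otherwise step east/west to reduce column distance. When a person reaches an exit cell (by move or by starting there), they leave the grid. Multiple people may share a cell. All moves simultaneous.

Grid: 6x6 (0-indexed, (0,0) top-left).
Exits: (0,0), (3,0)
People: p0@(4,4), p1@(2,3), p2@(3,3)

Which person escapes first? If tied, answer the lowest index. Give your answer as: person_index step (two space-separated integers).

Step 1: p0:(4,4)->(3,4) | p1:(2,3)->(3,3) | p2:(3,3)->(3,2)
Step 2: p0:(3,4)->(3,3) | p1:(3,3)->(3,2) | p2:(3,2)->(3,1)
Step 3: p0:(3,3)->(3,2) | p1:(3,2)->(3,1) | p2:(3,1)->(3,0)->EXIT
Step 4: p0:(3,2)->(3,1) | p1:(3,1)->(3,0)->EXIT | p2:escaped
Step 5: p0:(3,1)->(3,0)->EXIT | p1:escaped | p2:escaped
Exit steps: [5, 4, 3]
First to escape: p2 at step 3

Answer: 2 3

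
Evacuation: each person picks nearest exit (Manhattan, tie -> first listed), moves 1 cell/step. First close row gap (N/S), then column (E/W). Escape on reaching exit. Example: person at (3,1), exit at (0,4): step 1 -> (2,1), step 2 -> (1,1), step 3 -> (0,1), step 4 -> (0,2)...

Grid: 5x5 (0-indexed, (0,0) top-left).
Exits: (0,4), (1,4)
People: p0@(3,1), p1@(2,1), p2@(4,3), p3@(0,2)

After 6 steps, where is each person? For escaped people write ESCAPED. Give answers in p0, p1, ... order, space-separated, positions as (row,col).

Step 1: p0:(3,1)->(2,1) | p1:(2,1)->(1,1) | p2:(4,3)->(3,3) | p3:(0,2)->(0,3)
Step 2: p0:(2,1)->(1,1) | p1:(1,1)->(1,2) | p2:(3,3)->(2,3) | p3:(0,3)->(0,4)->EXIT
Step 3: p0:(1,1)->(1,2) | p1:(1,2)->(1,3) | p2:(2,3)->(1,3) | p3:escaped
Step 4: p0:(1,2)->(1,3) | p1:(1,3)->(1,4)->EXIT | p2:(1,3)->(1,4)->EXIT | p3:escaped
Step 5: p0:(1,3)->(1,4)->EXIT | p1:escaped | p2:escaped | p3:escaped

ESCAPED ESCAPED ESCAPED ESCAPED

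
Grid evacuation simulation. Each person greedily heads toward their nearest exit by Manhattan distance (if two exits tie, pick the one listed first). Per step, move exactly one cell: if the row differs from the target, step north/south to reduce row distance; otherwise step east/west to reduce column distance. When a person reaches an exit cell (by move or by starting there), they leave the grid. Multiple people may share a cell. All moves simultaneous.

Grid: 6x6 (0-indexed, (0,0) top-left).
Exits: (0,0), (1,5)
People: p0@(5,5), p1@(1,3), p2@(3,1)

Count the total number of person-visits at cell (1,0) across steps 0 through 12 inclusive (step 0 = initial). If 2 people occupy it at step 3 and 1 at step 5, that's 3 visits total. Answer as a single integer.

Step 0: p0@(5,5) p1@(1,3) p2@(3,1) -> at (1,0): 0 [-], cum=0
Step 1: p0@(4,5) p1@(1,4) p2@(2,1) -> at (1,0): 0 [-], cum=0
Step 2: p0@(3,5) p1@ESC p2@(1,1) -> at (1,0): 0 [-], cum=0
Step 3: p0@(2,5) p1@ESC p2@(0,1) -> at (1,0): 0 [-], cum=0
Step 4: p0@ESC p1@ESC p2@ESC -> at (1,0): 0 [-], cum=0
Total visits = 0

Answer: 0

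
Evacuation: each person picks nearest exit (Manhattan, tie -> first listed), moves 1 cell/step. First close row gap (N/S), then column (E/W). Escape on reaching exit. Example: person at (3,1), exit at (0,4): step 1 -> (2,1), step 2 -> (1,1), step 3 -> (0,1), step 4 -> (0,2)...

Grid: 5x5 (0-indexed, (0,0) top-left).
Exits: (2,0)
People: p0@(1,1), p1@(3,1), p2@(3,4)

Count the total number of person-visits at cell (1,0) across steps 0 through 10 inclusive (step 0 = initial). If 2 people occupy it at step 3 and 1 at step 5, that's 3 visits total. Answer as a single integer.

Answer: 0

Derivation:
Step 0: p0@(1,1) p1@(3,1) p2@(3,4) -> at (1,0): 0 [-], cum=0
Step 1: p0@(2,1) p1@(2,1) p2@(2,4) -> at (1,0): 0 [-], cum=0
Step 2: p0@ESC p1@ESC p2@(2,3) -> at (1,0): 0 [-], cum=0
Step 3: p0@ESC p1@ESC p2@(2,2) -> at (1,0): 0 [-], cum=0
Step 4: p0@ESC p1@ESC p2@(2,1) -> at (1,0): 0 [-], cum=0
Step 5: p0@ESC p1@ESC p2@ESC -> at (1,0): 0 [-], cum=0
Total visits = 0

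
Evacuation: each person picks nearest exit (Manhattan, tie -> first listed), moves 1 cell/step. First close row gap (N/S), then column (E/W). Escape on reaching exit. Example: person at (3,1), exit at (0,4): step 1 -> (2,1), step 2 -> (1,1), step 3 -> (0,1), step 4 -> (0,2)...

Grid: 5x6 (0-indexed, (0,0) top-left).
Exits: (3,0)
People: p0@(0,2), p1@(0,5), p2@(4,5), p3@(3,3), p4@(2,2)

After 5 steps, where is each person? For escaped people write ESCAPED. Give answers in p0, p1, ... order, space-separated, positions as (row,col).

Step 1: p0:(0,2)->(1,2) | p1:(0,5)->(1,5) | p2:(4,5)->(3,5) | p3:(3,3)->(3,2) | p4:(2,2)->(3,2)
Step 2: p0:(1,2)->(2,2) | p1:(1,5)->(2,5) | p2:(3,5)->(3,4) | p3:(3,2)->(3,1) | p4:(3,2)->(3,1)
Step 3: p0:(2,2)->(3,2) | p1:(2,5)->(3,5) | p2:(3,4)->(3,3) | p3:(3,1)->(3,0)->EXIT | p4:(3,1)->(3,0)->EXIT
Step 4: p0:(3,2)->(3,1) | p1:(3,5)->(3,4) | p2:(3,3)->(3,2) | p3:escaped | p4:escaped
Step 5: p0:(3,1)->(3,0)->EXIT | p1:(3,4)->(3,3) | p2:(3,2)->(3,1) | p3:escaped | p4:escaped

ESCAPED (3,3) (3,1) ESCAPED ESCAPED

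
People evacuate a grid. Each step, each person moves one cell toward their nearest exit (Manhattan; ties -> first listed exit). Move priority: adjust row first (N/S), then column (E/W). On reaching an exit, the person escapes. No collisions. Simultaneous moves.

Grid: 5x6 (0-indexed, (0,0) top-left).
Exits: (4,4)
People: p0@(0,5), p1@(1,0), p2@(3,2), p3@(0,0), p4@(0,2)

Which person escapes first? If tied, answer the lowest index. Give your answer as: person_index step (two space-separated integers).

Answer: 2 3

Derivation:
Step 1: p0:(0,5)->(1,5) | p1:(1,0)->(2,0) | p2:(3,2)->(4,2) | p3:(0,0)->(1,0) | p4:(0,2)->(1,2)
Step 2: p0:(1,5)->(2,5) | p1:(2,0)->(3,0) | p2:(4,2)->(4,3) | p3:(1,0)->(2,0) | p4:(1,2)->(2,2)
Step 3: p0:(2,5)->(3,5) | p1:(3,0)->(4,0) | p2:(4,3)->(4,4)->EXIT | p3:(2,0)->(3,0) | p4:(2,2)->(3,2)
Step 4: p0:(3,5)->(4,5) | p1:(4,0)->(4,1) | p2:escaped | p3:(3,0)->(4,0) | p4:(3,2)->(4,2)
Step 5: p0:(4,5)->(4,4)->EXIT | p1:(4,1)->(4,2) | p2:escaped | p3:(4,0)->(4,1) | p4:(4,2)->(4,3)
Step 6: p0:escaped | p1:(4,2)->(4,3) | p2:escaped | p3:(4,1)->(4,2) | p4:(4,3)->(4,4)->EXIT
Step 7: p0:escaped | p1:(4,3)->(4,4)->EXIT | p2:escaped | p3:(4,2)->(4,3) | p4:escaped
Step 8: p0:escaped | p1:escaped | p2:escaped | p3:(4,3)->(4,4)->EXIT | p4:escaped
Exit steps: [5, 7, 3, 8, 6]
First to escape: p2 at step 3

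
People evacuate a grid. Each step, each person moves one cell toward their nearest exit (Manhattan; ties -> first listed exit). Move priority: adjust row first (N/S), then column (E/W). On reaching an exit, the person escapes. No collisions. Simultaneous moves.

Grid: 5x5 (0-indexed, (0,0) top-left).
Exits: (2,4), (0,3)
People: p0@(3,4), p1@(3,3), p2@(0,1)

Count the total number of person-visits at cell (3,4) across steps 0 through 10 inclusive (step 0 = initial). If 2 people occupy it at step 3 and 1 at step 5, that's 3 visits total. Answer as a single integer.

Step 0: p0@(3,4) p1@(3,3) p2@(0,1) -> at (3,4): 1 [p0], cum=1
Step 1: p0@ESC p1@(2,3) p2@(0,2) -> at (3,4): 0 [-], cum=1
Step 2: p0@ESC p1@ESC p2@ESC -> at (3,4): 0 [-], cum=1
Total visits = 1

Answer: 1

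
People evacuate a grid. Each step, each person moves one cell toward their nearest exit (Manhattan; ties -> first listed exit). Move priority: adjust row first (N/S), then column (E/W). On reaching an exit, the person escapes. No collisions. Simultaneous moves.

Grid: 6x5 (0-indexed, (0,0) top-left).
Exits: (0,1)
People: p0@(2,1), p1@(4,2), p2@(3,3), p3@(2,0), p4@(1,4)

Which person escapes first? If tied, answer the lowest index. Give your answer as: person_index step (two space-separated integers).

Step 1: p0:(2,1)->(1,1) | p1:(4,2)->(3,2) | p2:(3,3)->(2,3) | p3:(2,0)->(1,0) | p4:(1,4)->(0,4)
Step 2: p0:(1,1)->(0,1)->EXIT | p1:(3,2)->(2,2) | p2:(2,3)->(1,3) | p3:(1,0)->(0,0) | p4:(0,4)->(0,3)
Step 3: p0:escaped | p1:(2,2)->(1,2) | p2:(1,3)->(0,3) | p3:(0,0)->(0,1)->EXIT | p4:(0,3)->(0,2)
Step 4: p0:escaped | p1:(1,2)->(0,2) | p2:(0,3)->(0,2) | p3:escaped | p4:(0,2)->(0,1)->EXIT
Step 5: p0:escaped | p1:(0,2)->(0,1)->EXIT | p2:(0,2)->(0,1)->EXIT | p3:escaped | p4:escaped
Exit steps: [2, 5, 5, 3, 4]
First to escape: p0 at step 2

Answer: 0 2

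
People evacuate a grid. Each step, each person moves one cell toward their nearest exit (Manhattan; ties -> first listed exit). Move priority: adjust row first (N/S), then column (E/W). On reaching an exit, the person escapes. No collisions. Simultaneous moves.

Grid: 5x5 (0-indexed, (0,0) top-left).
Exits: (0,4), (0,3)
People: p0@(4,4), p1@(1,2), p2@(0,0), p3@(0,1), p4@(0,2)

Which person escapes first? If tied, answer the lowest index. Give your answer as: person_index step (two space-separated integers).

Answer: 4 1

Derivation:
Step 1: p0:(4,4)->(3,4) | p1:(1,2)->(0,2) | p2:(0,0)->(0,1) | p3:(0,1)->(0,2) | p4:(0,2)->(0,3)->EXIT
Step 2: p0:(3,4)->(2,4) | p1:(0,2)->(0,3)->EXIT | p2:(0,1)->(0,2) | p3:(0,2)->(0,3)->EXIT | p4:escaped
Step 3: p0:(2,4)->(1,4) | p1:escaped | p2:(0,2)->(0,3)->EXIT | p3:escaped | p4:escaped
Step 4: p0:(1,4)->(0,4)->EXIT | p1:escaped | p2:escaped | p3:escaped | p4:escaped
Exit steps: [4, 2, 3, 2, 1]
First to escape: p4 at step 1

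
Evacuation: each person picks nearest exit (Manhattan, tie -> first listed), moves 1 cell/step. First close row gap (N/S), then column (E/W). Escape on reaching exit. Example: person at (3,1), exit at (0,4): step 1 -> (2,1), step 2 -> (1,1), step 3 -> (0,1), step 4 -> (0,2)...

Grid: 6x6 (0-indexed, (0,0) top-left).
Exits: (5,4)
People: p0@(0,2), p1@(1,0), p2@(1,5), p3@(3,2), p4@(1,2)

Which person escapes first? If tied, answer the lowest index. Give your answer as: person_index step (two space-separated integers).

Answer: 3 4

Derivation:
Step 1: p0:(0,2)->(1,2) | p1:(1,0)->(2,0) | p2:(1,5)->(2,5) | p3:(3,2)->(4,2) | p4:(1,2)->(2,2)
Step 2: p0:(1,2)->(2,2) | p1:(2,0)->(3,0) | p2:(2,5)->(3,5) | p3:(4,2)->(5,2) | p4:(2,2)->(3,2)
Step 3: p0:(2,2)->(3,2) | p1:(3,0)->(4,0) | p2:(3,5)->(4,5) | p3:(5,2)->(5,3) | p4:(3,2)->(4,2)
Step 4: p0:(3,2)->(4,2) | p1:(4,0)->(5,0) | p2:(4,5)->(5,5) | p3:(5,3)->(5,4)->EXIT | p4:(4,2)->(5,2)
Step 5: p0:(4,2)->(5,2) | p1:(5,0)->(5,1) | p2:(5,5)->(5,4)->EXIT | p3:escaped | p4:(5,2)->(5,3)
Step 6: p0:(5,2)->(5,3) | p1:(5,1)->(5,2) | p2:escaped | p3:escaped | p4:(5,3)->(5,4)->EXIT
Step 7: p0:(5,3)->(5,4)->EXIT | p1:(5,2)->(5,3) | p2:escaped | p3:escaped | p4:escaped
Step 8: p0:escaped | p1:(5,3)->(5,4)->EXIT | p2:escaped | p3:escaped | p4:escaped
Exit steps: [7, 8, 5, 4, 6]
First to escape: p3 at step 4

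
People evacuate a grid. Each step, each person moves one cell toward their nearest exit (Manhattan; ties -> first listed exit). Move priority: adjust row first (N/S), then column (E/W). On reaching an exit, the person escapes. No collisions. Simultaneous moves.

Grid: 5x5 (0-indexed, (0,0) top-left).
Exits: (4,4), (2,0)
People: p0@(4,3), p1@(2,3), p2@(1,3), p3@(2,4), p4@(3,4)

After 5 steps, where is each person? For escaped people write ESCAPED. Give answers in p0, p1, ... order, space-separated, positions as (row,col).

Step 1: p0:(4,3)->(4,4)->EXIT | p1:(2,3)->(3,3) | p2:(1,3)->(2,3) | p3:(2,4)->(3,4) | p4:(3,4)->(4,4)->EXIT
Step 2: p0:escaped | p1:(3,3)->(4,3) | p2:(2,3)->(3,3) | p3:(3,4)->(4,4)->EXIT | p4:escaped
Step 3: p0:escaped | p1:(4,3)->(4,4)->EXIT | p2:(3,3)->(4,3) | p3:escaped | p4:escaped
Step 4: p0:escaped | p1:escaped | p2:(4,3)->(4,4)->EXIT | p3:escaped | p4:escaped

ESCAPED ESCAPED ESCAPED ESCAPED ESCAPED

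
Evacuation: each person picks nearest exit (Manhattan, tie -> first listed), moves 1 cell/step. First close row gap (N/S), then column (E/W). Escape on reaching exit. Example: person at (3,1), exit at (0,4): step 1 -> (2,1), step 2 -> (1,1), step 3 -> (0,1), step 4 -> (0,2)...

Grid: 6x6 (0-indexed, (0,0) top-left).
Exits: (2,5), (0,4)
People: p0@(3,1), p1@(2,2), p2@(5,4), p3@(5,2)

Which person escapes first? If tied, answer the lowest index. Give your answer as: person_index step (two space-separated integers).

Step 1: p0:(3,1)->(2,1) | p1:(2,2)->(2,3) | p2:(5,4)->(4,4) | p3:(5,2)->(4,2)
Step 2: p0:(2,1)->(2,2) | p1:(2,3)->(2,4) | p2:(4,4)->(3,4) | p3:(4,2)->(3,2)
Step 3: p0:(2,2)->(2,3) | p1:(2,4)->(2,5)->EXIT | p2:(3,4)->(2,4) | p3:(3,2)->(2,2)
Step 4: p0:(2,3)->(2,4) | p1:escaped | p2:(2,4)->(2,5)->EXIT | p3:(2,2)->(2,3)
Step 5: p0:(2,4)->(2,5)->EXIT | p1:escaped | p2:escaped | p3:(2,3)->(2,4)
Step 6: p0:escaped | p1:escaped | p2:escaped | p3:(2,4)->(2,5)->EXIT
Exit steps: [5, 3, 4, 6]
First to escape: p1 at step 3

Answer: 1 3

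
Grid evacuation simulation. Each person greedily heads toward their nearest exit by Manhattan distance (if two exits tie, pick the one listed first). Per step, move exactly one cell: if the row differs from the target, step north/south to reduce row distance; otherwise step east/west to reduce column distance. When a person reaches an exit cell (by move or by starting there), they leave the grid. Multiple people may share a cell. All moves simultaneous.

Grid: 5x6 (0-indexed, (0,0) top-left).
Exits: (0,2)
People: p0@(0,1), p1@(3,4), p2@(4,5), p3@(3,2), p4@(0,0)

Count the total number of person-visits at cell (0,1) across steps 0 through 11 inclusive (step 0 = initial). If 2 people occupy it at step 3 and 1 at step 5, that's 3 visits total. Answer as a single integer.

Answer: 2

Derivation:
Step 0: p0@(0,1) p1@(3,4) p2@(4,5) p3@(3,2) p4@(0,0) -> at (0,1): 1 [p0], cum=1
Step 1: p0@ESC p1@(2,4) p2@(3,5) p3@(2,2) p4@(0,1) -> at (0,1): 1 [p4], cum=2
Step 2: p0@ESC p1@(1,4) p2@(2,5) p3@(1,2) p4@ESC -> at (0,1): 0 [-], cum=2
Step 3: p0@ESC p1@(0,4) p2@(1,5) p3@ESC p4@ESC -> at (0,1): 0 [-], cum=2
Step 4: p0@ESC p1@(0,3) p2@(0,5) p3@ESC p4@ESC -> at (0,1): 0 [-], cum=2
Step 5: p0@ESC p1@ESC p2@(0,4) p3@ESC p4@ESC -> at (0,1): 0 [-], cum=2
Step 6: p0@ESC p1@ESC p2@(0,3) p3@ESC p4@ESC -> at (0,1): 0 [-], cum=2
Step 7: p0@ESC p1@ESC p2@ESC p3@ESC p4@ESC -> at (0,1): 0 [-], cum=2
Total visits = 2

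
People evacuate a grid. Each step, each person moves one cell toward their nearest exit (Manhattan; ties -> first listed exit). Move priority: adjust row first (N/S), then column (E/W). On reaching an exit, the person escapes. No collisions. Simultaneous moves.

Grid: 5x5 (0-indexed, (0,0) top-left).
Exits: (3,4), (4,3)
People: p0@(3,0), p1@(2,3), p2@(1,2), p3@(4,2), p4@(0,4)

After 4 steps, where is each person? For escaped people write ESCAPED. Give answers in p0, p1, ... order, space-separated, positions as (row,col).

Step 1: p0:(3,0)->(3,1) | p1:(2,3)->(3,3) | p2:(1,2)->(2,2) | p3:(4,2)->(4,3)->EXIT | p4:(0,4)->(1,4)
Step 2: p0:(3,1)->(3,2) | p1:(3,3)->(3,4)->EXIT | p2:(2,2)->(3,2) | p3:escaped | p4:(1,4)->(2,4)
Step 3: p0:(3,2)->(3,3) | p1:escaped | p2:(3,2)->(3,3) | p3:escaped | p4:(2,4)->(3,4)->EXIT
Step 4: p0:(3,3)->(3,4)->EXIT | p1:escaped | p2:(3,3)->(3,4)->EXIT | p3:escaped | p4:escaped

ESCAPED ESCAPED ESCAPED ESCAPED ESCAPED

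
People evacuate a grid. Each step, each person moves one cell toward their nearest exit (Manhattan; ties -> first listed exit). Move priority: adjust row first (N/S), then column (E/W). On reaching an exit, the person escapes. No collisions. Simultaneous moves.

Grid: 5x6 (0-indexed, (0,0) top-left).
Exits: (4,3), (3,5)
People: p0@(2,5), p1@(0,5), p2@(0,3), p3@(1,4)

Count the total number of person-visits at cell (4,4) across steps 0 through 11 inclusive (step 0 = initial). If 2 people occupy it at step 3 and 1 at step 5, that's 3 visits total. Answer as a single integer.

Answer: 0

Derivation:
Step 0: p0@(2,5) p1@(0,5) p2@(0,3) p3@(1,4) -> at (4,4): 0 [-], cum=0
Step 1: p0@ESC p1@(1,5) p2@(1,3) p3@(2,4) -> at (4,4): 0 [-], cum=0
Step 2: p0@ESC p1@(2,5) p2@(2,3) p3@(3,4) -> at (4,4): 0 [-], cum=0
Step 3: p0@ESC p1@ESC p2@(3,3) p3@ESC -> at (4,4): 0 [-], cum=0
Step 4: p0@ESC p1@ESC p2@ESC p3@ESC -> at (4,4): 0 [-], cum=0
Total visits = 0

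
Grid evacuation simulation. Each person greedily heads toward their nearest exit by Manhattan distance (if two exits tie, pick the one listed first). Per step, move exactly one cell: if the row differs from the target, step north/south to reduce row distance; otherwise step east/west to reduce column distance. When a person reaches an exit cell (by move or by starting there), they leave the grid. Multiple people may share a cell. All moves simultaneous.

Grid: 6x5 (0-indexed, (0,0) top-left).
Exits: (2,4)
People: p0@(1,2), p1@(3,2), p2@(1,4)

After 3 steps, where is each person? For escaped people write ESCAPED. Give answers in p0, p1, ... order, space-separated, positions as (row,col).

Step 1: p0:(1,2)->(2,2) | p1:(3,2)->(2,2) | p2:(1,4)->(2,4)->EXIT
Step 2: p0:(2,2)->(2,3) | p1:(2,2)->(2,3) | p2:escaped
Step 3: p0:(2,3)->(2,4)->EXIT | p1:(2,3)->(2,4)->EXIT | p2:escaped

ESCAPED ESCAPED ESCAPED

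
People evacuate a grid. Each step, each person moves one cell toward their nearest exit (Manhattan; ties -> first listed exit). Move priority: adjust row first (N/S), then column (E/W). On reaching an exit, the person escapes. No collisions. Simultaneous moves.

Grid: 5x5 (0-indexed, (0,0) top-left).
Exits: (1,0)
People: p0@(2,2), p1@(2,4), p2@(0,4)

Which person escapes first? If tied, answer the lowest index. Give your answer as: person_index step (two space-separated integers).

Answer: 0 3

Derivation:
Step 1: p0:(2,2)->(1,2) | p1:(2,4)->(1,4) | p2:(0,4)->(1,4)
Step 2: p0:(1,2)->(1,1) | p1:(1,4)->(1,3) | p2:(1,4)->(1,3)
Step 3: p0:(1,1)->(1,0)->EXIT | p1:(1,3)->(1,2) | p2:(1,3)->(1,2)
Step 4: p0:escaped | p1:(1,2)->(1,1) | p2:(1,2)->(1,1)
Step 5: p0:escaped | p1:(1,1)->(1,0)->EXIT | p2:(1,1)->(1,0)->EXIT
Exit steps: [3, 5, 5]
First to escape: p0 at step 3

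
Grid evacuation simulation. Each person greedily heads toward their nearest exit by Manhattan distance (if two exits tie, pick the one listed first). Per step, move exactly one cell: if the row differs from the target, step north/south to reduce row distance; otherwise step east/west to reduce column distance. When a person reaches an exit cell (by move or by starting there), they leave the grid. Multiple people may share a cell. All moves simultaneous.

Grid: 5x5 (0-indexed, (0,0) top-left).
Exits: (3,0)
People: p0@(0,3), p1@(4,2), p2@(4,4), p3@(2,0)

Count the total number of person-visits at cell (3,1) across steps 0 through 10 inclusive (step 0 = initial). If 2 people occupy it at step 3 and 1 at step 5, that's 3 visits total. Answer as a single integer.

Answer: 3

Derivation:
Step 0: p0@(0,3) p1@(4,2) p2@(4,4) p3@(2,0) -> at (3,1): 0 [-], cum=0
Step 1: p0@(1,3) p1@(3,2) p2@(3,4) p3@ESC -> at (3,1): 0 [-], cum=0
Step 2: p0@(2,3) p1@(3,1) p2@(3,3) p3@ESC -> at (3,1): 1 [p1], cum=1
Step 3: p0@(3,3) p1@ESC p2@(3,2) p3@ESC -> at (3,1): 0 [-], cum=1
Step 4: p0@(3,2) p1@ESC p2@(3,1) p3@ESC -> at (3,1): 1 [p2], cum=2
Step 5: p0@(3,1) p1@ESC p2@ESC p3@ESC -> at (3,1): 1 [p0], cum=3
Step 6: p0@ESC p1@ESC p2@ESC p3@ESC -> at (3,1): 0 [-], cum=3
Total visits = 3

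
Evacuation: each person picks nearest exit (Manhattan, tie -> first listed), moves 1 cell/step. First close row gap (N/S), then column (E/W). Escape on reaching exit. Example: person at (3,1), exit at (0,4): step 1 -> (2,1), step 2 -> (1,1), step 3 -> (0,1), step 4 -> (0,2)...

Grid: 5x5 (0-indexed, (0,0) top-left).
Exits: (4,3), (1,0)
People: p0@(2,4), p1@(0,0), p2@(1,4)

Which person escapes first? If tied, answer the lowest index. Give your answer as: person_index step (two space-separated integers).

Step 1: p0:(2,4)->(3,4) | p1:(0,0)->(1,0)->EXIT | p2:(1,4)->(2,4)
Step 2: p0:(3,4)->(4,4) | p1:escaped | p2:(2,4)->(3,4)
Step 3: p0:(4,4)->(4,3)->EXIT | p1:escaped | p2:(3,4)->(4,4)
Step 4: p0:escaped | p1:escaped | p2:(4,4)->(4,3)->EXIT
Exit steps: [3, 1, 4]
First to escape: p1 at step 1

Answer: 1 1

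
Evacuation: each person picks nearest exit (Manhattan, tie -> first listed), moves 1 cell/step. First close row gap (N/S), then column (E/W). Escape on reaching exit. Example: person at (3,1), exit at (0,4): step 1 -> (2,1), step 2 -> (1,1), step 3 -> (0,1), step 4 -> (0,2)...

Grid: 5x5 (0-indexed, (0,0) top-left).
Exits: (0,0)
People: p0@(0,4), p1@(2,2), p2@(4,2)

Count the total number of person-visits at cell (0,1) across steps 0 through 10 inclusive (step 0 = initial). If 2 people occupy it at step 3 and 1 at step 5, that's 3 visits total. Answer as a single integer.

Answer: 3

Derivation:
Step 0: p0@(0,4) p1@(2,2) p2@(4,2) -> at (0,1): 0 [-], cum=0
Step 1: p0@(0,3) p1@(1,2) p2@(3,2) -> at (0,1): 0 [-], cum=0
Step 2: p0@(0,2) p1@(0,2) p2@(2,2) -> at (0,1): 0 [-], cum=0
Step 3: p0@(0,1) p1@(0,1) p2@(1,2) -> at (0,1): 2 [p0,p1], cum=2
Step 4: p0@ESC p1@ESC p2@(0,2) -> at (0,1): 0 [-], cum=2
Step 5: p0@ESC p1@ESC p2@(0,1) -> at (0,1): 1 [p2], cum=3
Step 6: p0@ESC p1@ESC p2@ESC -> at (0,1): 0 [-], cum=3
Total visits = 3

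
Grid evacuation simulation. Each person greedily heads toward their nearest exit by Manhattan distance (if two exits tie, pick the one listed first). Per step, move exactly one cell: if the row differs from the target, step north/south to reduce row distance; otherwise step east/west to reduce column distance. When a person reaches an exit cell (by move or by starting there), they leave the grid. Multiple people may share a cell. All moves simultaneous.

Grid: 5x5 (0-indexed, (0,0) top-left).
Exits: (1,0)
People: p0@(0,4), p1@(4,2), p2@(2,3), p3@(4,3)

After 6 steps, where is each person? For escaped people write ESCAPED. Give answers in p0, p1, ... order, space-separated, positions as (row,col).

Step 1: p0:(0,4)->(1,4) | p1:(4,2)->(3,2) | p2:(2,3)->(1,3) | p3:(4,3)->(3,3)
Step 2: p0:(1,4)->(1,3) | p1:(3,2)->(2,2) | p2:(1,3)->(1,2) | p3:(3,3)->(2,3)
Step 3: p0:(1,3)->(1,2) | p1:(2,2)->(1,2) | p2:(1,2)->(1,1) | p3:(2,3)->(1,3)
Step 4: p0:(1,2)->(1,1) | p1:(1,2)->(1,1) | p2:(1,1)->(1,0)->EXIT | p3:(1,3)->(1,2)
Step 5: p0:(1,1)->(1,0)->EXIT | p1:(1,1)->(1,0)->EXIT | p2:escaped | p3:(1,2)->(1,1)
Step 6: p0:escaped | p1:escaped | p2:escaped | p3:(1,1)->(1,0)->EXIT

ESCAPED ESCAPED ESCAPED ESCAPED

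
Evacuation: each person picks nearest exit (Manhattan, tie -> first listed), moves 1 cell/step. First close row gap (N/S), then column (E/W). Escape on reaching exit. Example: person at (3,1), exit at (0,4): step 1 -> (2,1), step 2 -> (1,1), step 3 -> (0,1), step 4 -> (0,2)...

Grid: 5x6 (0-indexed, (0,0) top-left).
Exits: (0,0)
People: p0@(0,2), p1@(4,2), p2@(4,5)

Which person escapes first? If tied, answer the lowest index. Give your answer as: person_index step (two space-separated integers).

Step 1: p0:(0,2)->(0,1) | p1:(4,2)->(3,2) | p2:(4,5)->(3,5)
Step 2: p0:(0,1)->(0,0)->EXIT | p1:(3,2)->(2,2) | p2:(3,5)->(2,5)
Step 3: p0:escaped | p1:(2,2)->(1,2) | p2:(2,5)->(1,5)
Step 4: p0:escaped | p1:(1,2)->(0,2) | p2:(1,5)->(0,5)
Step 5: p0:escaped | p1:(0,2)->(0,1) | p2:(0,5)->(0,4)
Step 6: p0:escaped | p1:(0,1)->(0,0)->EXIT | p2:(0,4)->(0,3)
Step 7: p0:escaped | p1:escaped | p2:(0,3)->(0,2)
Step 8: p0:escaped | p1:escaped | p2:(0,2)->(0,1)
Step 9: p0:escaped | p1:escaped | p2:(0,1)->(0,0)->EXIT
Exit steps: [2, 6, 9]
First to escape: p0 at step 2

Answer: 0 2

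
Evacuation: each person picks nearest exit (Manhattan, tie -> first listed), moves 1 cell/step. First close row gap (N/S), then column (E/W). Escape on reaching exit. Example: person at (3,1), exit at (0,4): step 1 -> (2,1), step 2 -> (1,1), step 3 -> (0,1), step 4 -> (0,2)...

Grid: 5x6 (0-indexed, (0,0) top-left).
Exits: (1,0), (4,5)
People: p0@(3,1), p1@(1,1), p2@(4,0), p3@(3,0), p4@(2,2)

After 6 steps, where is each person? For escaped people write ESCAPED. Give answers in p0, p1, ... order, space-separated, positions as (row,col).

Step 1: p0:(3,1)->(2,1) | p1:(1,1)->(1,0)->EXIT | p2:(4,0)->(3,0) | p3:(3,0)->(2,0) | p4:(2,2)->(1,2)
Step 2: p0:(2,1)->(1,1) | p1:escaped | p2:(3,0)->(2,0) | p3:(2,0)->(1,0)->EXIT | p4:(1,2)->(1,1)
Step 3: p0:(1,1)->(1,0)->EXIT | p1:escaped | p2:(2,0)->(1,0)->EXIT | p3:escaped | p4:(1,1)->(1,0)->EXIT

ESCAPED ESCAPED ESCAPED ESCAPED ESCAPED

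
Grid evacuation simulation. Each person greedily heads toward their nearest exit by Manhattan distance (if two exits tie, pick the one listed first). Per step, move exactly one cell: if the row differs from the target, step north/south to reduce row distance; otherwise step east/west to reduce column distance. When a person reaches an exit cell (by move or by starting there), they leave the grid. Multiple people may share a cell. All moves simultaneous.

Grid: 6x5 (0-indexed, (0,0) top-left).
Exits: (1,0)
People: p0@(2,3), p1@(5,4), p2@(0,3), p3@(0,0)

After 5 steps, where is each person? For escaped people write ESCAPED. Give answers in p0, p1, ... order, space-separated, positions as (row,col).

Step 1: p0:(2,3)->(1,3) | p1:(5,4)->(4,4) | p2:(0,3)->(1,3) | p3:(0,0)->(1,0)->EXIT
Step 2: p0:(1,3)->(1,2) | p1:(4,4)->(3,4) | p2:(1,3)->(1,2) | p3:escaped
Step 3: p0:(1,2)->(1,1) | p1:(3,4)->(2,4) | p2:(1,2)->(1,1) | p3:escaped
Step 4: p0:(1,1)->(1,0)->EXIT | p1:(2,4)->(1,4) | p2:(1,1)->(1,0)->EXIT | p3:escaped
Step 5: p0:escaped | p1:(1,4)->(1,3) | p2:escaped | p3:escaped

ESCAPED (1,3) ESCAPED ESCAPED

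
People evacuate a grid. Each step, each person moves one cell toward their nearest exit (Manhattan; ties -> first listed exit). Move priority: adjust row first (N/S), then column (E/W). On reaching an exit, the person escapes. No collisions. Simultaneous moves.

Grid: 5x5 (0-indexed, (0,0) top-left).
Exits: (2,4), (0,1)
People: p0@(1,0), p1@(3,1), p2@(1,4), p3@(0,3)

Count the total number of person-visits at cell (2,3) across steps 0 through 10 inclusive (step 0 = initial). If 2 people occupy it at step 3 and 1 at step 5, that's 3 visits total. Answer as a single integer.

Answer: 0

Derivation:
Step 0: p0@(1,0) p1@(3,1) p2@(1,4) p3@(0,3) -> at (2,3): 0 [-], cum=0
Step 1: p0@(0,0) p1@(2,1) p2@ESC p3@(0,2) -> at (2,3): 0 [-], cum=0
Step 2: p0@ESC p1@(1,1) p2@ESC p3@ESC -> at (2,3): 0 [-], cum=0
Step 3: p0@ESC p1@ESC p2@ESC p3@ESC -> at (2,3): 0 [-], cum=0
Total visits = 0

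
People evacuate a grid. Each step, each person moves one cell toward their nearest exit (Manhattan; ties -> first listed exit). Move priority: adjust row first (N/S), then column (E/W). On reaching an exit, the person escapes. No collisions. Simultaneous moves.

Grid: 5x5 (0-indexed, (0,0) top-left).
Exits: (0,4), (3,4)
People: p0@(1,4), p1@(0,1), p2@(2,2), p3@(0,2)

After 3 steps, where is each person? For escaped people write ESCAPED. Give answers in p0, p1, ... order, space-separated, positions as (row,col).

Step 1: p0:(1,4)->(0,4)->EXIT | p1:(0,1)->(0,2) | p2:(2,2)->(3,2) | p3:(0,2)->(0,3)
Step 2: p0:escaped | p1:(0,2)->(0,3) | p2:(3,2)->(3,3) | p3:(0,3)->(0,4)->EXIT
Step 3: p0:escaped | p1:(0,3)->(0,4)->EXIT | p2:(3,3)->(3,4)->EXIT | p3:escaped

ESCAPED ESCAPED ESCAPED ESCAPED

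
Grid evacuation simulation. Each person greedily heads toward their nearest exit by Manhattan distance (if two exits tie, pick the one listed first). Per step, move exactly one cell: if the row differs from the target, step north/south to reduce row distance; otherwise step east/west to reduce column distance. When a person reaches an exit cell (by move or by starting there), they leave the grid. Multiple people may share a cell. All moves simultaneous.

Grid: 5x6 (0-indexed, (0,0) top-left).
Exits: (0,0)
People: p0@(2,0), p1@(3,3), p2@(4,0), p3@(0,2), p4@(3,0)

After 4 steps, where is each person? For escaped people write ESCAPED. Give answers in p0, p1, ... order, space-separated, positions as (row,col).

Step 1: p0:(2,0)->(1,0) | p1:(3,3)->(2,3) | p2:(4,0)->(3,0) | p3:(0,2)->(0,1) | p4:(3,0)->(2,0)
Step 2: p0:(1,0)->(0,0)->EXIT | p1:(2,3)->(1,3) | p2:(3,0)->(2,0) | p3:(0,1)->(0,0)->EXIT | p4:(2,0)->(1,0)
Step 3: p0:escaped | p1:(1,3)->(0,3) | p2:(2,0)->(1,0) | p3:escaped | p4:(1,0)->(0,0)->EXIT
Step 4: p0:escaped | p1:(0,3)->(0,2) | p2:(1,0)->(0,0)->EXIT | p3:escaped | p4:escaped

ESCAPED (0,2) ESCAPED ESCAPED ESCAPED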